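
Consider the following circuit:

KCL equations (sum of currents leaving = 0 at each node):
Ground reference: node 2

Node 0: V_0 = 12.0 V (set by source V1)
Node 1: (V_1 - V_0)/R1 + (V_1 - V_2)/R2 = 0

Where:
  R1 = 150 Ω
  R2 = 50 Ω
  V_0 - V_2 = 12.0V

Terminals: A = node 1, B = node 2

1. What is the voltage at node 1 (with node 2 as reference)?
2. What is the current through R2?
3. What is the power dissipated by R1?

Nodal analysis, taking node 2 as the 0 V reference.
Source V1 fixes V_0 = 12 V.
KCL at each unknown node (sum of currents leaving = 0; resistances in Ω):
  Node 1: (V_1 - 12)/150 + (V_1 - 0)/50 = 0
Collecting terms: 0.02667 × V_1 = 0.08  =>  V_1 = 3 V
Part 1:
  Read off the nodal solution: V_1 = 3 V
Part 2:
  I_R2 = (V_1 - V_2)/R2 = (3 - 0)/50 = 0.06 A
  Magnitude: I_R2 = 0.06 A
Part 3:
  I_R1 = (V_0 - V_1)/R1 = (12 - 3)/150 = 0.06 A
  P_R1 = I_R1² × R1 = (0.06)² × 150 = 0.54 W

Final answers:
1. V_1 = 3 V
2. I_R2 = 0.06 A
3. P_R1 = 0.54 W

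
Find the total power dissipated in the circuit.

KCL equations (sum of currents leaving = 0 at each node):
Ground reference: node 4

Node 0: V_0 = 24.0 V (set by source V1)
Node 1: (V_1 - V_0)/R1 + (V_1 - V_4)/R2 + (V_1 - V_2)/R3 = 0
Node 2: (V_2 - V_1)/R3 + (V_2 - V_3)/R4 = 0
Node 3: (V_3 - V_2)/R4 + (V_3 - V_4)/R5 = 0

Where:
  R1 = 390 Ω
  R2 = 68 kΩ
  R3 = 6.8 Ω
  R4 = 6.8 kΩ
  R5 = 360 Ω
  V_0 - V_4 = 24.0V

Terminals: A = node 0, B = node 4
Nodal analysis, taking node 4 as the 0 V reference.
Source V1 fixes V_0 = 24 V.
KCL at each unknown node (sum of currents leaving = 0; resistances in Ω):
  Node 1: (V_1 - 24)/390 + (V_1 - 0)/68000 + (V_1 - V_2)/6.8 = 0
  Node 2: (V_2 - V_1)/6.8 + (V_2 - V_3)/6800 = 0
  Node 3: (V_3 - V_2)/6800 + (V_3 - 0)/360 = 0
Collecting terms (coefficients in siemens):
  0.1496·V_1 - 0.1471·V_2 = 0.06154
  0.1472·V_2 - 0.1471·V_1 - 0.0001471·V_3 = 0
  0.002925·V_3 - 0.0001471·V_2 = 0
Solving these 3 simultaneous equations (Gaussian elimination) gives:
  V_1 = 22.64 V, V_2 = 22.62 V, V_3 = 1.137 V
Power in each resistor, P = (ΔV)²/R:
  P_R1 = (24 - 22.64)²/390 = 0.004755 W
  P_R2 = (22.64 - 0)²/68000 = 0.007537 W
  P_R3 = (22.64 - 22.62)²/6.8 = 0.00006785 W
  P_R4 = (22.62 - 1.137)²/6800 = 0.06785 W
  P_R5 = (1.137 - 0)²/360 = 0.003592 W
P_total = P_R1 + P_R2 + P_R3 + P_R4 + P_R5 = 0.0838 W

Final answer: 0.0838 W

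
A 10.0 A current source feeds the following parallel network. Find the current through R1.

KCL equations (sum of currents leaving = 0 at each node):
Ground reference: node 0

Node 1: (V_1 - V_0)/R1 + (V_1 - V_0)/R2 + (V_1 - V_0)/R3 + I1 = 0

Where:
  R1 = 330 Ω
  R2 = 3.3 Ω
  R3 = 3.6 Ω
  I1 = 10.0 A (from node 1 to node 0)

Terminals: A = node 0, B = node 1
All resistors sit directly between nodes 0 and 1, so they are in parallel and share one voltage V; the full source current 10 A splits among them.
1/R_par = 1/330 + 1/3.3 + 1/3.6 = 0.5838 S  =>  R_par = 1.713 Ω
V = I × R_par = 10 × 1.713 = 17.13 V
I_R1 = V/R1 = 17.13/330 = 0.0519 A

Final answer: 0.0519 A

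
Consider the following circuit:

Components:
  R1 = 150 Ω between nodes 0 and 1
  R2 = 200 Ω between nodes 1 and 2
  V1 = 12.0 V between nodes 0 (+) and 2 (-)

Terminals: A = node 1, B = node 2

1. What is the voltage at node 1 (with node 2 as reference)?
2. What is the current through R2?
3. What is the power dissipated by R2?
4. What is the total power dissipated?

Nodal analysis, taking node 2 as the 0 V reference.
Source V1 fixes V_0 = 12 V.
KCL at each unknown node (sum of currents leaving = 0; resistances in Ω):
  Node 1: (V_1 - 12)/150 + (V_1 - 0)/200 = 0
Collecting terms: 0.01167 × V_1 = 0.08  =>  V_1 = 6.857 V
Part 1:
  Read off the nodal solution: V_1 = 6.857 V
Part 2:
  I_R2 = (V_1 - V_2)/R2 = (6.857 - 0)/200 = 0.03429 A
  Magnitude: I_R2 = 0.03429 A
Part 3:
  I_R2 = (V_1 - V_2)/R2 = (6.857 - 0)/200 = 0.03429 A
  P_R2 = I_R2² × R2 = (0.03429)² × 200 = 0.2351 W
Part 4:
  Power in each resistor, P = (ΔV)²/R:
    P_R1 = (12 - 6.857)²/150 = 0.1763 W
    P_R2 = (6.857 - 0)²/200 = 0.2351 W
  P_total = P_R1 + P_R2 = 0.4114 W

Final answers:
1. V_1 = 6.857 V
2. I_R2 = 0.03429 A
3. P_R2 = 0.2351 W
4. P_total = 0.4114 W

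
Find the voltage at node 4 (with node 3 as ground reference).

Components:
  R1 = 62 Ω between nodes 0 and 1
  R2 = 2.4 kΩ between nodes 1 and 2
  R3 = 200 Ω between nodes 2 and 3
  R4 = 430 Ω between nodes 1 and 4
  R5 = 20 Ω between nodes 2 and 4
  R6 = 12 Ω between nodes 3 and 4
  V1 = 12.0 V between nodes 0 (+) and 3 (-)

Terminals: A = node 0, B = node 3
Nodal analysis, taking node 3 as the 0 V reference.
Source V1 fixes V_0 = 12 V.
KCL at each unknown node (sum of currents leaving = 0; resistances in Ω):
  Node 1: (V_1 - 12)/62 + (V_1 - V_2)/2400 + (V_1 - V_4)/430 = 0
  Node 2: (V_2 - V_1)/2400 + (V_2 - 0)/200 + (V_2 - V_4)/20 = 0
  Node 4: (V_4 - V_1)/430 + (V_4 - V_2)/20 + (V_4 - 0)/12 = 0
Collecting terms (coefficients in siemens):
  0.01887·V_1 - 0.0004167·V_2 - 0.002326·V_4 = 0.1935
  0.05542·V_2 - 0.0004167·V_1 - 0.05·V_4 = 0
  0.1357·V_4 - 0.002326·V_1 - 0.05·V_2 = 0
Solving these 3 simultaneous equations (Gaussian elimination) gives:
  V_1 = 10.3 V, V_2 = 0.3548 V, V_4 = 0.3074 V
The requested potential is V_4 = 0.3074 V.

Final answer: V_4 = 0.3074 V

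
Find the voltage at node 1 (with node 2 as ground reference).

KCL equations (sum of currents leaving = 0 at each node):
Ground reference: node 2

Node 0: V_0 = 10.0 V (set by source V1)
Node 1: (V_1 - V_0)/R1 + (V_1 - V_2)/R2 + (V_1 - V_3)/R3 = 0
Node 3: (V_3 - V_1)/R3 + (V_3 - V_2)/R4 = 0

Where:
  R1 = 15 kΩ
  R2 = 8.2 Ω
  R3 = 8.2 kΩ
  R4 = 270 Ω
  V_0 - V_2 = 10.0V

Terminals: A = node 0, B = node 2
Nodal analysis, taking node 2 as the 0 V reference.
Source V1 fixes V_0 = 10 V.
KCL at each unknown node (sum of currents leaving = 0; resistances in Ω):
  Node 1: (V_1 - 10)/15000 + (V_1 - 0)/8.2 + (V_1 - V_3)/8200 = 0
  Node 3: (V_3 - V_1)/8200 + (V_3 - 0)/270 = 0
Collecting terms (coefficients in siemens):
  0.1221·V_1 - 0.000122·V_3 = 0.0006667
  0.003826·V_3 - 0.000122·V_1 = 0
Determinant D = (0.1221)(0.003826) - (-0.000122)(-0.000122) = 0.0004672
V_1 = [(0.0006667)(0.003826) - (-0.000122)(0)]/D = 0.005458 V
V_3 = [(0.1221)(0) - (0.0006667)(-0.000122)]/D = 0.000174 V
The requested potential is V_1 = 0.005458 V.

Final answer: V_1 = 0.005458 V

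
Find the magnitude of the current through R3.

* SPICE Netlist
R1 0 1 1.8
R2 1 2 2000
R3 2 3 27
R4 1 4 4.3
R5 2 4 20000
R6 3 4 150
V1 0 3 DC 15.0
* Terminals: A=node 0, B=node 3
Nodal analysis, taking node 3 as the 0 V reference.
Source V1 fixes V_0 = 15 V.
KCL at each unknown node (sum of currents leaving = 0; resistances in Ω):
  Node 1: (V_1 - 15)/1.8 + (V_1 - V_2)/2000 + (V_1 - V_4)/4.3 = 0
  Node 2: (V_2 - V_1)/2000 + (V_2 - 0)/27 + (V_2 - V_4)/20000 = 0
  Node 4: (V_4 - V_1)/4.3 + (V_4 - V_2)/20000 + (V_4 - 0)/150 = 0
Collecting terms (coefficients in siemens):
  0.7886·V_1 - 0.0005·V_2 - 0.2326·V_4 = 8.333
  0.03759·V_2 - 0.0005·V_1 - 0.00005·V_4 = 0
  0.2393·V_4 - 0.2326·V_1 - 0.00005·V_2 = 0
Solving these 3 simultaneous equations (Gaussian elimination) gives:
  V_1 = 14.81 V, V_2 = 0.2162 V, V_4 = 14.4 V
I_R3 = (V_2 - V_3)/R3 = (0.2162 - 0)/27 = 0.008007 A
|I_R3| = 0.008007 A

Final answer: |I_R3| = 0.008007 A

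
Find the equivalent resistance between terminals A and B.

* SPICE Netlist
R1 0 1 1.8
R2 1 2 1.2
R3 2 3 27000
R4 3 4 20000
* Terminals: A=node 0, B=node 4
Reduce the network between node 0 (A) and node 4 (B) by series/parallel combination:
  Rs1 = R1 + R2 (series, joined only at node 1) = 1.8 + 1.2 = 3 Ω
  Rs2 = R3 + Rs1 (series, joined only at node 2) = 27000 + 3 = 27000 Ω
  Rs3 = R4 + Rs2 (series, joined only at node 3) = 20000 + 27000 = 47000 Ω
R_eq = 47 kΩ

Final answer: 47 kΩ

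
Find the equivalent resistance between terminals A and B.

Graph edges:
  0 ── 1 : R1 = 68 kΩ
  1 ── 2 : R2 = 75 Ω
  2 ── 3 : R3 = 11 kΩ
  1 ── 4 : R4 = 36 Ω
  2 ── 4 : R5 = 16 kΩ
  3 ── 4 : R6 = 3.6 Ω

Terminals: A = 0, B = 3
The network is not a plain series/parallel combination. Inject a 1 A test current into terminal A (node 0) and return it from terminal B (node 3); then R_eq = V_A / (1 A).
Nodal analysis, taking node 3 as the 0 V reference.
Current source I_test pushes 1 A into node 0 and draws it out of node 3.
KCL at each unknown node (sum of currents leaving = 0; resistances in Ω):
  Node 0: (V_0 - V_1)/68000 - 1 = 0
  Node 1: (V_1 - V_0)/68000 + (V_1 - V_2)/75 + (V_1 - V_4)/36 = 0
  Node 2: (V_2 - V_1)/75 + (V_2 - 0)/11000 + (V_2 - V_4)/16000 = 0
  Node 4: (V_4 - V_1)/36 + (V_4 - V_2)/16000 + (V_4 - 0)/3.6 = 0
Collecting terms (coefficients in siemens):
  0.00001471·V_0 - 0.00001471·V_1 = 1
  0.04113·V_1 - 0.00001471·V_0 - 0.01333·V_2 - 0.02778·V_4 = 0
  0.01349·V_2 - 0.01333·V_1 - 0.0000625·V_4 = 0
  0.3056·V_4 - 0.02778·V_1 - 0.0000625·V_2 = 0
Solving these 4 simultaneous equations (Gaussian elimination) gives:
  V_0 = 68040 V, V_1 = 39.38 V, V_2 = 38.95 V, V_4 = 3.587 V
R_eq = V_0 / 1 A = 68040 Ω = 68.04 kΩ

Final answer: 68.04 kΩ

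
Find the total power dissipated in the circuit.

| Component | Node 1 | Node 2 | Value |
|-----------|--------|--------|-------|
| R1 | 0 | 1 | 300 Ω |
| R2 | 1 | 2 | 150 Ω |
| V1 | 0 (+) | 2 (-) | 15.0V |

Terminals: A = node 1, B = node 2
Nodal analysis, taking node 2 as the 0 V reference.
Source V1 fixes V_0 = 15 V.
KCL at each unknown node (sum of currents leaving = 0; resistances in Ω):
  Node 1: (V_1 - 15)/300 + (V_1 - 0)/150 = 0
Collecting terms: 0.01 × V_1 = 0.05  =>  V_1 = 5 V
Power in each resistor, P = (ΔV)²/R:
  P_R1 = (15 - 5)²/300 = 0.3333 W
  P_R2 = (5 - 0)²/150 = 0.1667 W
P_total = P_R1 + P_R2 = 0.5 W

Final answer: 0.5 W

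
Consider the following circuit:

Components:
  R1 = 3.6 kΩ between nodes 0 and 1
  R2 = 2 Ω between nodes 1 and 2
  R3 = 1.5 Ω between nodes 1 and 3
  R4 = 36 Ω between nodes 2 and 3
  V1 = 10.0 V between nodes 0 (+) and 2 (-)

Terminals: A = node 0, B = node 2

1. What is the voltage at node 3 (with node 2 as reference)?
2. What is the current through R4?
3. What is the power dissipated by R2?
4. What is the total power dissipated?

Nodal analysis, taking node 2 as the 0 V reference.
Source V1 fixes V_0 = 10 V.
KCL at each unknown node (sum of currents leaving = 0; resistances in Ω):
  Node 1: (V_1 - 10)/3600 + (V_1 - 0)/2 + (V_1 - V_3)/1.5 = 0
  Node 3: (V_3 - V_1)/1.5 + (V_3 - 0)/36 = 0
Collecting terms (coefficients in siemens):
  1.167·V_1 - 0.6667·V_3 = 0.002778
  0.6944·V_3 - 0.6667·V_1 = 0
Determinant D = (1.167)(0.6944) - (-0.6667)(-0.6667) = 0.3659
V_1 = [(0.002778)(0.6944) - (-0.6667)(0)]/D = 0.005271 V
V_3 = [(1.167)(0) - (0.002778)(-0.6667)]/D = 0.005061 V
Part 1:
  Read off the nodal solution: V_3 = 0.005061 V
Part 2:
  I_R4 = (V_2 - V_3)/R4 = (0 - 0.005061)/36 = -0.0001406 A
  Magnitude: I_R4 = 0.0001406 A
Part 3:
  I_R2 = (V_1 - V_2)/R2 = (0.005271 - 0)/2 = 0.002636 A
  P_R2 = I_R2² × R2 = (0.002636)² × 2 = 0.00001389 W
Part 4:
  Power in each resistor, P = (ΔV)²/R:
    P_R1 = (10 - 0.005271)²/3600 = 0.02775 W
    P_R2 = (0.005271 - 0)²/2 = 0.00001389 W
    P_R3 = (0.005271 - 0.005061)²/1.5 = 0.00000002964 W
    P_R4 = (0 - 0.005061)²/36 = 0.0000007114 W
  P_total = P_R1 + P_R2 + P_R3 + P_R4 = 0.02776 W

Final answers:
1. V_3 = 0.005061 V
2. I_R4 = 0.0001406 A
3. P_R2 = 1.389e-05 W
4. P_total = 0.02776 W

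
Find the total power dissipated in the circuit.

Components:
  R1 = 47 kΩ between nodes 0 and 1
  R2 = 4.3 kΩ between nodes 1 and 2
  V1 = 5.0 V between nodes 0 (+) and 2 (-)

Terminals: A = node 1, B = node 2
Nodal analysis, taking node 2 as the 0 V reference.
Source V1 fixes V_0 = 5 V.
KCL at each unknown node (sum of currents leaving = 0; resistances in Ω):
  Node 1: (V_1 - 5)/47000 + (V_1 - 0)/4300 = 0
Collecting terms: 0.0002538 × V_1 = 0.0001064  =>  V_1 = 0.4191 V
Power in each resistor, P = (ΔV)²/R:
  P_R1 = (5 - 0.4191)²/47000 = 0.0004465 W
  P_R2 = (0.4191 - 0)²/4300 = 0.00004085 W
P_total = P_R1 + P_R2 = 0.0004873 W

Final answer: 0.0004873 W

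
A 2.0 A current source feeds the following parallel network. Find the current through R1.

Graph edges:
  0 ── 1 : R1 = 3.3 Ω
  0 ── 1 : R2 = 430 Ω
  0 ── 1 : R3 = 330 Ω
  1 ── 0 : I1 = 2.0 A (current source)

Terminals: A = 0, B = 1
All resistors sit directly between nodes 0 and 1, so they are in parallel and share one voltage V; the full source current 2 A splits among them.
1/R_par = 1/3.3 + 1/430 + 1/330 = 0.3084 S  =>  R_par = 3.243 Ω
V = I × R_par = 2 × 3.243 = 6.485 V
I_R1 = V/R1 = 6.485/3.3 = 1.965 A

Final answer: 1.965 A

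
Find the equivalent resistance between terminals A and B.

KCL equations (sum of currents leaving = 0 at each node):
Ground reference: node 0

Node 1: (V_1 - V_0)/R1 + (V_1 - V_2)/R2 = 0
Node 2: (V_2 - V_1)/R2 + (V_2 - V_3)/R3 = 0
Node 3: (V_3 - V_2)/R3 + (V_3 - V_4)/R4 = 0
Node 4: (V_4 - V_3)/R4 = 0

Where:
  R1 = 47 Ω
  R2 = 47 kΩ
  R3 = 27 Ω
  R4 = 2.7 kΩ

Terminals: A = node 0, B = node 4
Reduce the network between node 0 (A) and node 4 (B) by series/parallel combination:
  Rs1 = R1 + R2 (series, joined only at node 1) = 47 + 47000 = 47050 Ω
  Rs2 = R3 + Rs1 (series, joined only at node 2) = 27 + 47050 = 47070 Ω
  Rs3 = R4 + Rs2 (series, joined only at node 3) = 2700 + 47070 = 49770 Ω
R_eq = 49.77 kΩ

Final answer: 49.77 kΩ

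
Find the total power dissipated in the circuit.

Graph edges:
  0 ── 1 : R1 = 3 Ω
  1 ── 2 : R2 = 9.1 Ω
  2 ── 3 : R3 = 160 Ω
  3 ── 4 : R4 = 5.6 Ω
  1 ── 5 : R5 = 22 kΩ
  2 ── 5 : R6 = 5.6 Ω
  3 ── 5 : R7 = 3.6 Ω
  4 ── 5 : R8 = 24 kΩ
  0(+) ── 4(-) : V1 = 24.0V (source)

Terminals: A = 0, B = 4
Nodal analysis, taking node 4 as the 0 V reference.
Source V1 fixes V_0 = 24 V.
KCL at each unknown node (sum of currents leaving = 0; resistances in Ω):
  Node 1: (V_1 - 24)/3 + (V_1 - V_2)/9.1 + (V_1 - V_5)/22000 = 0
  Node 2: (V_2 - V_1)/9.1 + (V_2 - V_3)/160 + (V_2 - V_5)/5.6 = 0
  Node 3: (V_3 - V_2)/160 + (V_3 - 0)/5.6 + (V_3 - V_5)/3.6 = 0
  Node 5: (V_5 - V_1)/22000 + (V_5 - V_2)/5.6 + (V_5 - V_3)/3.6 + (V_5 - 0)/24000 = 0
Collecting terms (coefficients in siemens):
  0.4433·V_1 - 0.1099·V_2 - 0.00004545·V_5 = 8
  0.2947·V_2 - 0.1099·V_1 - 0.00625·V_3 - 0.1786·V_5 = 0
  0.4626·V_3 - 0.00625·V_2 - 0.2778·V_5 = 0
  0.4564·V_5 - 0.00004545·V_1 - 0.1786·V_2 - 0.2778·V_3 = 0
Solving these 4 simultaneous equations (Gaussian elimination) gives:
  V_1 = 21.27 V, V_2 = 13 V, V_3 = 5.092 V, V_5 = 8.187 V
Power in each resistor, P = (ΔV)²/R:
  P_R1 = (24 - 21.27)²/3 = 2.482 W
  P_R2 = (21.27 - 13)²/9.1 = 7.518 W
  P_R3 = (13 - 5.092)²/160 = 0.3909 W
  P_R4 = (5.092 - 0)²/5.6 = 4.629 W
  P_R5 = (21.27 - 8.187)²/22000 = 0.007782 W
  P_R6 = (13 - 8.187)²/5.6 = 4.137 W
  P_R7 = (5.092 - 8.187)²/3.6 = 2.661 W
  P_R8 = (0 - 8.187)²/24000 = 0.002793 W
P_total = P_R1 + P_R2 + P_R3 + P_R4 + P_R5 + P_R6 + P_R7 + P_R8 = 21.83 W

Final answer: 21.83 W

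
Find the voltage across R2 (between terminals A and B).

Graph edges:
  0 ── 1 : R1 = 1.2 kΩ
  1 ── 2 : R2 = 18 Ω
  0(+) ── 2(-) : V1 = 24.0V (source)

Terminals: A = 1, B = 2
R1 and R2 are in series across V1 (node 0 → node 1 → node 2), and the output A–B is taken across R2, so this is a voltage divider.
Series current: I = V1/(R1 + R2) = 24/(1200 + 18) = 24/1218 = 0.0197 A
V_R2 = I × R2 = V1 × R2/(R1 + R2) = 24 × 18/1218 = 0.3547 V

Final answer: 0.3547 V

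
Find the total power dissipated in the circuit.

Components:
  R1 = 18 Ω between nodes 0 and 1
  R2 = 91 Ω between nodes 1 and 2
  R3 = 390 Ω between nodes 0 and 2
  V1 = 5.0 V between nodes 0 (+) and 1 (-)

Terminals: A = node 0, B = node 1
Nodal analysis, taking node 1 as the 0 V reference.
Source V1 fixes V_0 = 5 V.
KCL at each unknown node (sum of currents leaving = 0; resistances in Ω):
  Node 2: (V_2 - 0)/91 + (V_2 - 5)/390 = 0
Collecting terms: 0.01355 × V_2 = 0.01282  =>  V_2 = 0.9459 V
Power in each resistor, P = (ΔV)²/R:
  P_R1 = (5 - 0)²/18 = 1.389 W
  P_R2 = (0 - 0.9459)²/91 = 0.009833 W
  P_R3 = (5 - 0.9459)²/390 = 0.04214 W
P_total = P_R1 + P_R2 + P_R3 = 1.441 W

Final answer: 1.441 W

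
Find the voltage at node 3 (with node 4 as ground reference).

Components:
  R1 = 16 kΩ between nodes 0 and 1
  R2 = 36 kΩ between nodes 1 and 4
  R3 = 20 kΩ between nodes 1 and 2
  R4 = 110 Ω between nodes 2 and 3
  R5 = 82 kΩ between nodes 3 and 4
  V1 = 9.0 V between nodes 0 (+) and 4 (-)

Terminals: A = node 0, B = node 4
Nodal analysis, taking node 4 as the 0 V reference.
Source V1 fixes V_0 = 9 V.
KCL at each unknown node (sum of currents leaving = 0; resistances in Ω):
  Node 1: (V_1 - 9)/16000 + (V_1 - 0)/36000 + (V_1 - V_2)/20000 = 0
  Node 2: (V_2 - V_1)/20000 + (V_2 - V_3)/110 = 0
  Node 3: (V_3 - V_2)/110 + (V_3 - 0)/82000 = 0
Collecting terms (coefficients in siemens):
  0.0001403·V_1 - 0.00005·V_2 = 0.0005625
  0.009141·V_2 - 0.00005·V_1 - 0.009091·V_3 = 0
  0.009103·V_3 - 0.009091·V_2 = 0
Solving these 3 simultaneous equations (Gaussian elimination) gives:
  V_1 = 5.621 V, V_2 = 4.52 V, V_3 = 4.514 V
The requested potential is V_3 = 4.514 V.

Final answer: V_3 = 4.514 V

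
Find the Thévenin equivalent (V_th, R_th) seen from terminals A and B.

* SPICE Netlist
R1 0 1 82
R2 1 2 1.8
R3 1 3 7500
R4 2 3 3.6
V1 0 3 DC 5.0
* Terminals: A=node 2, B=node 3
Step 1 — V_th is the open-circuit voltage V_A - V_B (nothing connected across the terminals).
Nodal analysis, taking node 3 as the 0 V reference.
Source V1 fixes V_0 = 5 V.
KCL at each unknown node (sum of currents leaving = 0; resistances in Ω):
  Node 1: (V_1 - 5)/82 + (V_1 - V_2)/1.8 + (V_1 - 0)/7500 = 0
  Node 2: (V_2 - V_1)/1.8 + (V_2 - 0)/3.6 = 0
Collecting terms (coefficients in siemens):
  0.5679·V_1 - 0.5556·V_2 = 0.06098
  0.8333·V_2 - 0.5556·V_1 = 0
Determinant D = (0.5679)(0.8333) - (-0.5556)(-0.5556) = 0.1646
V_1 = [(0.06098)(0.8333) - (-0.5556)(0)]/D = 0.3087 V
V_2 = [(0.5679)(0) - (0.06098)(-0.5556)]/D = 0.2058 V
V_th = V_2 - V_3 = 0.2058 - 0 = 0.2058 V
Step 2 — R_th: zero the source — replace V1 by a short circuit (node 3 merges into node 0) — and find the resistance seen between A (node 2) and B (node 0).
Reduce the network between node 2 (A) and node 0 (B) by series/parallel combination:
  Rp1 = R1 ‖ R3 (parallel, both between nodes 0 and 1) = 1/(1/82 + 1/7500) = 81.11 Ω
  Rs1 = R2 + Rp1 (series, joined only at node 1) = 1.8 + 81.11 = 82.91 Ω
  Rp2 = R4 ‖ Rs1 (parallel, both between nodes 0 and 2) = 1/(1/3.6 + 1/82.91) = 3.45 Ω
R_th = 3.45 Ω

Final answer: V_th = 0.2058 V, R_th = 3.45 Ω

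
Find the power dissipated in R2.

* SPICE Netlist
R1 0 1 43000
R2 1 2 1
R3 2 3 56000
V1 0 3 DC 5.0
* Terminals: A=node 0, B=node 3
Nodal analysis, taking node 3 as the 0 V reference.
Source V1 fixes V_0 = 5 V.
KCL at each unknown node (sum of currents leaving = 0; resistances in Ω):
  Node 1: (V_1 - 5)/43000 + (V_1 - V_2)/1 = 0
  Node 2: (V_2 - V_1)/1 + (V_2 - 0)/56000 = 0
Collecting terms (coefficients in siemens):
  1·V_1 - 1·V_2 = 0.0001163
  1·V_2 - 1·V_1 = 0
Determinant D = (1)(1) - (-1)(-1) = 0.00004111
V_1 = [(0.0001163)(1) - (-1)(0)]/D = 2.828 V
V_2 = [(1)(0) - (0.0001163)(-1)]/D = 2.828 V
I_R2 = (V_1 - V_2)/R2 = (2.828 - 2.828)/1 = 0.0000505 A
P_R2 = I_R2² × R2 = (0.0000505)² × 1 = 0.000000002551 W

Final answer: 2.551e-09 W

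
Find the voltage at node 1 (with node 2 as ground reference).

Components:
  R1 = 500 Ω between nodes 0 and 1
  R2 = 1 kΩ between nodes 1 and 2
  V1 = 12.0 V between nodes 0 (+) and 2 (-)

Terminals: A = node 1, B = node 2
Nodal analysis, taking node 2 as the 0 V reference.
Source V1 fixes V_0 = 12 V.
KCL at each unknown node (sum of currents leaving = 0; resistances in Ω):
  Node 1: (V_1 - 12)/500 + (V_1 - 0)/1000 = 0
Collecting terms: 0.003 × V_1 = 0.024  =>  V_1 = 8 V
The requested potential is V_1 = 8 V.

Final answer: V_1 = 8 V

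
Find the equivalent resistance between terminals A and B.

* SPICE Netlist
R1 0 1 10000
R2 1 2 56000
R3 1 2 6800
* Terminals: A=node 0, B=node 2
Reduce the network between node 0 (A) and node 2 (B) by series/parallel combination:
  Rp1 = R2 ‖ R3 (parallel, both between nodes 1 and 2) = 1/(1/56000 + 1/6800) = 6064 Ω
  Rs1 = R1 + Rp1 (series, joined only at node 1) = 10000 + 6064 = 16060 Ω
R_eq = 16.06 kΩ

Final answer: 16.06 kΩ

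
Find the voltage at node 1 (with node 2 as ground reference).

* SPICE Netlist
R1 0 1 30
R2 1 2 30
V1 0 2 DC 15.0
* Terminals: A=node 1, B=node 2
Nodal analysis, taking node 2 as the 0 V reference.
Source V1 fixes V_0 = 15 V.
KCL at each unknown node (sum of currents leaving = 0; resistances in Ω):
  Node 1: (V_1 - 15)/30 + (V_1 - 0)/30 = 0
Collecting terms: 0.06667 × V_1 = 0.5  =>  V_1 = 7.5 V
The requested potential is V_1 = 7.5 V.

Final answer: V_1 = 7.5 V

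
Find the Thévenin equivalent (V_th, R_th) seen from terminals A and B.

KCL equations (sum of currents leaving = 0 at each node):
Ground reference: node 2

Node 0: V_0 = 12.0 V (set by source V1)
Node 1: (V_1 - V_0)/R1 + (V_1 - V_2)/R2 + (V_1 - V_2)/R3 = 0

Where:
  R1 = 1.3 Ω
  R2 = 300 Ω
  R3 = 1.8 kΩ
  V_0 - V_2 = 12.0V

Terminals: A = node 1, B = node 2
Step 1 — V_th is the open-circuit voltage V_A - V_B (nothing connected across the terminals).
Nodal analysis, taking node 2 as the 0 V reference.
Source V1 fixes V_0 = 12 V.
KCL at each unknown node (sum of currents leaving = 0; resistances in Ω):
  Node 1: (V_1 - 12)/1.3 + (V_1 - 0)/300 + (V_1 - 0)/1800 = 0
Collecting terms: 0.7731 × V_1 = 9.231  =>  V_1 = 11.94 V
V_th = V_1 - V_2 = 11.94 - 0 = 11.94 V
Step 2 — R_th: zero the source — replace V1 by a short circuit (node 2 merges into node 0) — and find the resistance seen between A (node 1) and B (node 0).
Reduce the network between node 1 (A) and node 0 (B) by series/parallel combination:
  Rp1 = R1 ‖ R2 ‖ R3 (parallel, all between nodes 0 and 1) = 1/(1/1.3 + 1/300 + 1/1800) = 1.293 Ω
R_th = 1.293 Ω

Final answer: V_th = 11.94 V, R_th = 1.293 Ω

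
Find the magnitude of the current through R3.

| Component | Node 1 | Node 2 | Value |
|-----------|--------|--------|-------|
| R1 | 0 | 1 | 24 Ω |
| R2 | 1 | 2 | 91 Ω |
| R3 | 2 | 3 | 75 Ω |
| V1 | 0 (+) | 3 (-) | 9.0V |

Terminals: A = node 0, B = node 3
Nodal analysis, taking node 3 as the 0 V reference.
Source V1 fixes V_0 = 9 V.
KCL at each unknown node (sum of currents leaving = 0; resistances in Ω):
  Node 1: (V_1 - 9)/24 + (V_1 - V_2)/91 = 0
  Node 2: (V_2 - V_1)/91 + (V_2 - 0)/75 = 0
Collecting terms (coefficients in siemens):
  0.05266·V_1 - 0.01099·V_2 = 0.375
  0.02432·V_2 - 0.01099·V_1 = 0
Determinant D = (0.05266)(0.02432) - (-0.01099)(-0.01099) = 0.00116
V_1 = [(0.375)(0.02432) - (-0.01099)(0)]/D = 7.863 V
V_2 = [(0.05266)(0) - (0.375)(-0.01099)]/D = 3.553 V
I_R3 = (V_2 - V_3)/R3 = (3.553 - 0)/75 = 0.04737 A
|I_R3| = 0.04737 A

Final answer: |I_R3| = 0.04737 A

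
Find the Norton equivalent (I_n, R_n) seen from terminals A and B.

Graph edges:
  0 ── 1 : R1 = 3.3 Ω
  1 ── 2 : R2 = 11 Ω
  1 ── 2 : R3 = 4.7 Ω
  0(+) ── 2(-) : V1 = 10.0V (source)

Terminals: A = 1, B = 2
Find the Thévenin equivalent first; then I_n = V_th/R_th and R_n = R_th.
Step 1 — V_th is the open-circuit voltage V_A - V_B (nothing connected across the terminals).
Nodal analysis, taking node 2 as the 0 V reference.
Source V1 fixes V_0 = 10 V.
KCL at each unknown node (sum of currents leaving = 0; resistances in Ω):
  Node 1: (V_1 - 10)/3.3 + (V_1 - 0)/11 + (V_1 - 0)/4.7 = 0
Collecting terms: 0.6067 × V_1 = 3.03  =>  V_1 = 4.995 V
V_th = V_1 - V_2 = 4.995 - 0 = 4.995 V
Step 2 — R_th: zero the source — replace V1 by a short circuit (node 2 merges into node 0) — and find the resistance seen between A (node 1) and B (node 0).
Reduce the network between node 1 (A) and node 0 (B) by series/parallel combination:
  Rp1 = R1 ‖ R2 ‖ R3 (parallel, all between nodes 0 and 1) = 1/(1/3.3 + 1/11 + 1/4.7) = 1.648 Ω
R_th = 1.648 Ω
I_n = V_th/R_th = 4.995/1.648 = 3.03 A, and R_n = R_th = 1.648 Ω

Final answer: I_n = 3.03 A, R_n = 1.648 Ω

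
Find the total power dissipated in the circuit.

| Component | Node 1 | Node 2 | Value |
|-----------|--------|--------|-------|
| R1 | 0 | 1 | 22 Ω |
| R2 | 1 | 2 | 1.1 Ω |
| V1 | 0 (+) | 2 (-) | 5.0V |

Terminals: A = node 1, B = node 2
Nodal analysis, taking node 2 as the 0 V reference.
Source V1 fixes V_0 = 5 V.
KCL at each unknown node (sum of currents leaving = 0; resistances in Ω):
  Node 1: (V_1 - 5)/22 + (V_1 - 0)/1.1 = 0
Collecting terms: 0.9545 × V_1 = 0.2273  =>  V_1 = 0.2381 V
Power in each resistor, P = (ΔV)²/R:
  P_R1 = (5 - 0.2381)²/22 = 1.031 W
  P_R2 = (0.2381 - 0)²/1.1 = 0.05154 W
P_total = P_R1 + P_R2 = 1.082 W

Final answer: 1.082 W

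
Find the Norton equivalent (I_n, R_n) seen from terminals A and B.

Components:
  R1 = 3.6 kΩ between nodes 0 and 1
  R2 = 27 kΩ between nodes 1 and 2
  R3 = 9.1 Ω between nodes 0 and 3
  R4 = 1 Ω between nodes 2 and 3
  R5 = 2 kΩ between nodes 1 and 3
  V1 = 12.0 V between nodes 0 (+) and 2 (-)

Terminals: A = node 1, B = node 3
Find the Thévenin equivalent first; then I_n = V_th/R_th and R_n = R_th.
Step 1 — V_th is the open-circuit voltage V_A - V_B (nothing connected across the terminals).
Nodal analysis, taking node 2 as the 0 V reference.
Source V1 fixes V_0 = 12 V.
KCL at each unknown node (sum of currents leaving = 0; resistances in Ω):
  Node 1: (V_1 - 12)/3600 + (V_1 - 0)/27000 + (V_1 - V_3)/2000 = 0
  Node 3: (V_3 - 12)/9.1 + (V_3 - 0)/1 + (V_3 - V_1)/2000 = 0
Collecting terms (coefficients in siemens):
  0.0008148·V_1 - 0.0005·V_3 = 0.003333
  1.11·V_3 - 0.0005·V_1 = 1.319
Determinant D = (0.0008148)(1.11) - (-0.0005)(-0.0005) = 0.0009045
V_1 = [(0.003333)(1.11) - (-0.0005)(1.319)]/D = 4.821 V
V_3 = [(0.0008148)(1.319) - (0.003333)(-0.0005)]/D = 1.19 V
V_th = V_1 - V_3 = 4.821 - 1.19 = 3.631 V
Step 2 — R_th: zero the source — replace V1 by a short circuit (node 2 merges into node 0) — and find the resistance seen between A (node 1) and B (node 3).
Reduce the network between node 1 (A) and node 3 (B) by series/parallel combination:
  Rp1 = R1 ‖ R2 (parallel, both between nodes 0 and 1) = 1/(1/3600 + 1/27000) = 3176 Ω
  Rp2 = R3 ‖ R4 (parallel, both between nodes 0 and 3) = 1/(1/9.1 + 1/1) = 0.901 Ω
  Rs1 = Rp1 + Rp2 (series, joined only at node 0) = 3176 + 0.901 = 3177 Ω
  Rp3 = R5 ‖ Rs1 (parallel, both between nodes 1 and 3) = 1/(1/2000 + 1/3177) = 1227 Ω
R_th = 1.227 kΩ
I_n = V_th/R_th = 3.631/1227 = 0.002958 A, and R_n = R_th = 1.227 kΩ

Final answer: I_n = 0.002958 A, R_n = 1.227 kΩ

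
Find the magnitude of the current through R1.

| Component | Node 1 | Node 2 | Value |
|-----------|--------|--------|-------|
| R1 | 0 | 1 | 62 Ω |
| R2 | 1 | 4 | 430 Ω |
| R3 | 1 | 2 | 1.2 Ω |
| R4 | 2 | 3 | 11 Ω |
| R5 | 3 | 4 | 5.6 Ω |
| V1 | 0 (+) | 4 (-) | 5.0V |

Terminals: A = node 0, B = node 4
Nodal analysis, taking node 4 as the 0 V reference.
Source V1 fixes V_0 = 5 V.
KCL at each unknown node (sum of currents leaving = 0; resistances in Ω):
  Node 1: (V_1 - 5)/62 + (V_1 - 0)/430 + (V_1 - V_2)/1.2 = 0
  Node 2: (V_2 - V_1)/1.2 + (V_2 - V_3)/11 = 0
  Node 3: (V_3 - V_2)/11 + (V_3 - 0)/5.6 = 0
Collecting terms (coefficients in siemens):
  0.8518·V_1 - 0.8333·V_2 = 0.08065
  0.9242·V_2 - 0.8333·V_1 - 0.09091·V_3 = 0
  0.2695·V_3 - 0.09091·V_2 = 0
Solving these 3 simultaneous equations (Gaussian elimination) gives:
  V_1 = 1.081 V, V_2 = 1.008 V, V_3 = 0.3399 V
I_R1 = (V_0 - V_1)/R1 = (5 - 1.081)/62 = 0.06322 A
|I_R1| = 0.06322 A

Final answer: |I_R1| = 0.06322 A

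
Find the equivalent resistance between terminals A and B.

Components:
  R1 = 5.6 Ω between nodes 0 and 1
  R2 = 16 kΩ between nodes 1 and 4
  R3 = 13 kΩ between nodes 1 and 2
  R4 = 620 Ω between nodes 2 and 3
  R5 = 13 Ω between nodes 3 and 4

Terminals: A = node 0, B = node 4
Reduce the network between node 0 (A) and node 4 (B) by series/parallel combination:
  Rs1 = R3 + R4 (series, joined only at node 2) = 13000 + 620 = 13620 Ω
  Rs2 = R5 + Rs1 (series, joined only at node 3) = 13 + 13620 = 13630 Ω
  Rp1 = R2 ‖ Rs2 (parallel, both between nodes 1 and 4) = 1/(1/16000 + 1/13630) = 7361 Ω
  Rs3 = R1 + Rp1 (series, joined only at node 1) = 5.6 + 7361 = 7367 Ω
R_eq = 7.367 kΩ

Final answer: 7.367 kΩ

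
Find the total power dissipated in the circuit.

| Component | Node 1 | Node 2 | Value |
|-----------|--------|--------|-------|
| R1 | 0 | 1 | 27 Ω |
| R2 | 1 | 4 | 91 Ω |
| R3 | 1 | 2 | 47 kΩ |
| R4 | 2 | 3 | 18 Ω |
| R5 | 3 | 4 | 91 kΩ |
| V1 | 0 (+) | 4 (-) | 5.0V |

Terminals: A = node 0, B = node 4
Nodal analysis, taking node 4 as the 0 V reference.
Source V1 fixes V_0 = 5 V.
KCL at each unknown node (sum of currents leaving = 0; resistances in Ω):
  Node 1: (V_1 - 5)/27 + (V_1 - 0)/91 + (V_1 - V_2)/47000 = 0
  Node 2: (V_2 - V_1)/47000 + (V_2 - V_3)/18 = 0
  Node 3: (V_3 - V_2)/18 + (V_3 - 0)/91000 = 0
Collecting terms (coefficients in siemens):
  0.04805·V_1 - 0.00002128·V_2 = 0.1852
  0.05558·V_2 - 0.00002128·V_1 - 0.05556·V_3 = 0
  0.05557·V_3 - 0.05556·V_2 = 0
Solving these 3 simultaneous equations (Gaussian elimination) gives:
  V_1 = 3.855 V, V_2 = 2.542 V, V_3 = 2.542 V
Power in each resistor, P = (ΔV)²/R:
  P_R1 = (5 - 3.855)²/27 = 0.04853 W
  P_R2 = (3.855 - 0)²/91 = 0.1633 W
  P_R3 = (3.855 - 2.542)²/47000 = 0.00003667 W
  P_R4 = (2.542 - 2.542)²/18 = 0.00000001405 W
  P_R5 = (2.542 - 0)²/91000 = 0.00007101 W
P_total = P_R1 + P_R2 + P_R3 + P_R4 + P_R5 = 0.212 W

Final answer: 0.212 W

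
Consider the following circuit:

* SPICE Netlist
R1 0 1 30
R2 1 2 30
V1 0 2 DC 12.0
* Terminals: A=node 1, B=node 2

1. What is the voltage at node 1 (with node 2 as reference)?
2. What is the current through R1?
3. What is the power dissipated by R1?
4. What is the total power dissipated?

Nodal analysis, taking node 2 as the 0 V reference.
Source V1 fixes V_0 = 12 V.
KCL at each unknown node (sum of currents leaving = 0; resistances in Ω):
  Node 1: (V_1 - 12)/30 + (V_1 - 0)/30 = 0
Collecting terms: 0.06667 × V_1 = 0.4  =>  V_1 = 6 V
Part 1:
  Read off the nodal solution: V_1 = 6 V
Part 2:
  I_R1 = (V_0 - V_1)/R1 = (12 - 6)/30 = 0.2 A
  Magnitude: I_R1 = 0.2 A
Part 3:
  I_R1 = (V_0 - V_1)/R1 = (12 - 6)/30 = 0.2 A
  P_R1 = I_R1² × R1 = (0.2)² × 30 = 1.2 W
Part 4:
  Power in each resistor, P = (ΔV)²/R:
    P_R1 = (12 - 6)²/30 = 1.2 W
    P_R2 = (6 - 0)²/30 = 1.2 W
  P_total = P_R1 + P_R2 = 2.4 W

Final answers:
1. V_1 = 6 V
2. I_R1 = 0.2 A
3. P_R1 = 1.2 W
4. P_total = 2.4 W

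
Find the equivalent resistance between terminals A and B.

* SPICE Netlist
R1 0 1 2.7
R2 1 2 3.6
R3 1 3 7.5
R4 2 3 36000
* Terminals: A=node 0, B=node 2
Reduce the network between node 0 (A) and node 2 (B) by series/parallel combination:
  Rs1 = R3 + R4 (series, joined only at node 3) = 7.5 + 36000 = 36010 Ω
  Rp1 = R2 ‖ Rs1 (parallel, both between nodes 1 and 2) = 1/(1/3.6 + 1/36010) = 3.6 Ω
  Rs2 = R1 + Rp1 (series, joined only at node 1) = 2.7 + 3.6 = 6.3 Ω
R_eq = 6.3 Ω

Final answer: 6.3 Ω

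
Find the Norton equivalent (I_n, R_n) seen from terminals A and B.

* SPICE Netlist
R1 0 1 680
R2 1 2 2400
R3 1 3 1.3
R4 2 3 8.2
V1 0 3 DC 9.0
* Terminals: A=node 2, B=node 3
Find the Thévenin equivalent first; then I_n = V_th/R_th and R_n = R_th.
Step 1 — V_th is the open-circuit voltage V_A - V_B (nothing connected across the terminals).
Nodal analysis, taking node 3 as the 0 V reference.
Source V1 fixes V_0 = 9 V.
KCL at each unknown node (sum of currents leaving = 0; resistances in Ω):
  Node 1: (V_1 - 9)/680 + (V_1 - V_2)/2400 + (V_1 - 0)/1.3 = 0
  Node 2: (V_2 - V_1)/2400 + (V_2 - 0)/8.2 = 0
Collecting terms (coefficients in siemens):
  0.7711·V_1 - 0.0004167·V_2 = 0.01324
  0.1224·V_2 - 0.0004167·V_1 = 0
Determinant D = (0.7711)(0.1224) - (-0.0004167)(-0.0004167) = 0.09436
V_1 = [(0.01324)(0.1224) - (-0.0004167)(0)]/D = 0.01716 V
V_2 = [(0.7711)(0) - (0.01324)(-0.0004167)]/D = 0.00005844 V
V_th = V_2 - V_3 = 0.00005844 - 0 = 0.00005844 V
Step 2 — R_th: zero the source — replace V1 by a short circuit (node 3 merges into node 0) — and find the resistance seen between A (node 2) and B (node 0).
Reduce the network between node 2 (A) and node 0 (B) by series/parallel combination:
  Rp1 = R1 ‖ R3 (parallel, both between nodes 0 and 1) = 1/(1/680 + 1/1.3) = 1.298 Ω
  Rs1 = R2 + Rp1 (series, joined only at node 1) = 2400 + 1.298 = 2401 Ω
  Rp2 = R4 ‖ Rs1 (parallel, both between nodes 0 and 2) = 1/(1/8.2 + 1/2401) = 8.172 Ω
R_th = 8.172 Ω
I_n = V_th/R_th = 0.00005844/8.172 = 0.000007152 A, and R_n = R_th = 8.172 Ω

Final answer: I_n = 7.152e-06 A, R_n = 8.172 Ω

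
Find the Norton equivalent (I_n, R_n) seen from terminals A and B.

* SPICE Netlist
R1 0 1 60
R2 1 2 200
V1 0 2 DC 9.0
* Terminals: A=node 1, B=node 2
Find the Thévenin equivalent first; then I_n = V_th/R_th and R_n = R_th.
Step 1 — V_th is the open-circuit voltage V_A - V_B (nothing connected across the terminals).
Nodal analysis, taking node 2 as the 0 V reference.
Source V1 fixes V_0 = 9 V.
KCL at each unknown node (sum of currents leaving = 0; resistances in Ω):
  Node 1: (V_1 - 9)/60 + (V_1 - 0)/200 = 0
Collecting terms: 0.02167 × V_1 = 0.15  =>  V_1 = 6.923 V
V_th = V_1 - V_2 = 6.923 - 0 = 6.923 V
Step 2 — R_th: zero the source — replace V1 by a short circuit (node 2 merges into node 0) — and find the resistance seen between A (node 1) and B (node 0).
Reduce the network between node 1 (A) and node 0 (B) by series/parallel combination:
  Rp1 = R1 ‖ R2 (parallel, both between nodes 0 and 1) = 1/(1/60 + 1/200) = 46.15 Ω
R_th = 46.15 Ω
I_n = V_th/R_th = 6.923/46.15 = 0.15 A, and R_n = R_th = 46.15 Ω

Final answer: I_n = 0.15 A, R_n = 46.15 Ω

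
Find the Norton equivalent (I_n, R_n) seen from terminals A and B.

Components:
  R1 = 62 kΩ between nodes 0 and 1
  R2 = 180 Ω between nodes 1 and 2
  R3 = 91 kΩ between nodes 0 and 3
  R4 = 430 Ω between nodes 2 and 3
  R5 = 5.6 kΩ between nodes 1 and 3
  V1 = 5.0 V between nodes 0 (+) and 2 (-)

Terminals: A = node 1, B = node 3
Find the Thévenin equivalent first; then I_n = V_th/R_th and R_n = R_th.
Step 1 — V_th is the open-circuit voltage V_A - V_B (nothing connected across the terminals).
Nodal analysis, taking node 2 as the 0 V reference.
Source V1 fixes V_0 = 5 V.
KCL at each unknown node (sum of currents leaving = 0; resistances in Ω):
  Node 1: (V_1 - 5)/62000 + (V_1 - 0)/180 + (V_1 - V_3)/5600 = 0
  Node 3: (V_3 - 5)/91000 + (V_3 - 0)/430 + (V_3 - V_1)/5600 = 0
Collecting terms (coefficients in siemens):
  0.00575·V_1 - 0.0001786·V_3 = 0.00008065
  0.002515·V_3 - 0.0001786·V_1 = 0.00005495
Determinant D = (0.00575)(0.002515) - (-0.0001786)(-0.0001786) = 0.00001443
V_1 = [(0.00008065)(0.002515) - (-0.0001786)(0.00005495)]/D = 0.01474 V
V_3 = [(0.00575)(0.00005495) - (0.00008065)(-0.0001786)]/D = 0.02289 V
V_th = V_1 - V_3 = 0.01474 - 0.02289 = -0.008156 V
Step 2 — R_th: zero the source — replace V1 by a short circuit (node 2 merges into node 0) — and find the resistance seen between A (node 1) and B (node 3).
Reduce the network between node 1 (A) and node 3 (B) by series/parallel combination:
  Rp1 = R1 ‖ R2 (parallel, both between nodes 0 and 1) = 1/(1/62000 + 1/180) = 179.5 Ω
  Rp2 = R3 ‖ R4 (parallel, both between nodes 0 and 3) = 1/(1/91000 + 1/430) = 428 Ω
  Rs1 = Rp1 + Rp2 (series, joined only at node 0) = 179.5 + 428 = 607.5 Ω
  Rp3 = R5 ‖ Rs1 (parallel, both between nodes 1 and 3) = 1/(1/5600 + 1/607.5) = 548 Ω
R_th = 548 Ω
I_n = V_th/R_th = -0.008156/548 = -0.00001488 A, and R_n = R_th = 548 Ω

Final answer: I_n = -1.488e-05 A, R_n = 548 Ω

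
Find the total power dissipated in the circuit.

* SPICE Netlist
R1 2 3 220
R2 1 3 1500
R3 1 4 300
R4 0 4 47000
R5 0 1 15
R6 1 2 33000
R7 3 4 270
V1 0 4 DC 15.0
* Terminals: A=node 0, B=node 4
Nodal analysis, taking node 4 as the 0 V reference.
Source V1 fixes V_0 = 15 V.
KCL at each unknown node (sum of currents leaving = 0; resistances in Ω):
  Node 1: (V_1 - V_3)/1500 + (V_1 - 0)/300 + (V_1 - 15)/15 + (V_1 - V_2)/33000 = 0
  Node 2: (V_2 - V_3)/220 + (V_2 - V_1)/33000 = 0
  Node 3: (V_3 - V_2)/220 + (V_3 - V_1)/1500 + (V_3 - 0)/270 = 0
Collecting terms (coefficients in siemens):
  0.0707·V_1 - 0.0000303·V_2 - 0.0006667·V_3 = 1
  0.004576·V_2 - 0.0000303·V_1 - 0.004545·V_3 = 0
  0.008916·V_3 - 0.0006667·V_1 - 0.004545·V_2 = 0
Solving these 3 simultaneous equations (Gaussian elimination) gives:
  V_1 = 14.17 V, V_2 = 2.322 V, V_3 = 2.243 V
Power in each resistor, P = (ΔV)²/R:
  P_R1 = (2.322 - 2.243)²/220 = 0.00002834 W
  P_R2 = (14.17 - 2.243)²/1500 = 0.09479 W
  P_R3 = (14.17 - 0)²/300 = 0.669 W
  P_R4 = (15 - 0)²/47000 = 0.004787 W
  P_R5 = (15 - 14.17)²/15 = 0.04626 W
  P_R6 = (14.17 - 2.322)²/33000 = 0.004252 W
  P_R7 = (2.243 - 0)²/270 = 0.01864 W
P_total = P_R1 + P_R2 + P_R3 + P_R4 + P_R5 + P_R6 + P_R7 = 0.8378 W

Final answer: 0.8378 W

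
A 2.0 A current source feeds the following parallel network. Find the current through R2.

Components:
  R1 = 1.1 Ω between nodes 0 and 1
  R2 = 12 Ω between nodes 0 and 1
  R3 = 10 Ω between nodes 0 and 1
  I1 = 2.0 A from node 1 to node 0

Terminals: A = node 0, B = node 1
All resistors sit directly between nodes 0 and 1, so they are in parallel and share one voltage V; the full source current 2 A splits among them.
1/R_par = 1/1.1 + 1/12 + 1/10 = 1.092 S  =>  R_par = 0.9154 Ω
V = I × R_par = 2 × 0.9154 = 1.831 V
I_R2 = V/R2 = 1.831/12 = 0.1526 A

Final answer: 0.1526 A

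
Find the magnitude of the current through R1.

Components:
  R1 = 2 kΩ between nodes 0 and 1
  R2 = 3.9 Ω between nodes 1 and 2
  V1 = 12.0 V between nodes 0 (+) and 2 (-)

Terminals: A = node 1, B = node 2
Nodal analysis, taking node 2 as the 0 V reference.
Source V1 fixes V_0 = 12 V.
KCL at each unknown node (sum of currents leaving = 0; resistances in Ω):
  Node 1: (V_1 - 12)/2000 + (V_1 - 0)/3.9 = 0
Collecting terms: 0.2569 × V_1 = 0.006  =>  V_1 = 0.02335 V
I_R1 = (V_0 - V_1)/R1 = (12 - 0.02335)/2000 = 0.005988 A
|I_R1| = 0.005988 A

Final answer: |I_R1| = 0.005988 A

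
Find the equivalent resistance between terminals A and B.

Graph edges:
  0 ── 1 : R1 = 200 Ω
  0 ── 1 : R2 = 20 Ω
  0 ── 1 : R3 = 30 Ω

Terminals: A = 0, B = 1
Reduce the network between node 0 (A) and node 1 (B) by series/parallel combination:
  Rp1 = R1 ‖ R2 ‖ R3 (parallel, all between nodes 0 and 1) = 1/(1/200 + 1/20 + 1/30) = 11.32 Ω
R_eq = 11.32 Ω

Final answer: 11.32 Ω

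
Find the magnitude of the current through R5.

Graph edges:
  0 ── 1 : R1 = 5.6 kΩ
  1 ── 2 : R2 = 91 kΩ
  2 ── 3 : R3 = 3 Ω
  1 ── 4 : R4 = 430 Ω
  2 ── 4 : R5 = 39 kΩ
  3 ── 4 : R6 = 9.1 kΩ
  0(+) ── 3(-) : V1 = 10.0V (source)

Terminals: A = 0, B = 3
Nodal analysis, taking node 3 as the 0 V reference.
Source V1 fixes V_0 = 10 V.
KCL at each unknown node (sum of currents leaving = 0; resistances in Ω):
  Node 1: (V_1 - 10)/5600 + (V_1 - V_2)/91000 + (V_1 - V_4)/430 = 0
  Node 2: (V_2 - V_1)/91000 + (V_2 - 0)/3 + (V_2 - V_4)/39000 = 0
  Node 4: (V_4 - V_1)/430 + (V_4 - V_2)/39000 + (V_4 - 0)/9100 = 0
Collecting terms (coefficients in siemens):
  0.002515·V_1 - 0.00001099·V_2 - 0.002326·V_4 = 0.001786
  0.3334·V_2 - 0.00001099·V_1 - 0.00002564·V_4 = 0
  0.002461·V_4 - 0.002326·V_1 - 0.00002564·V_2 = 0
Solving these 3 simultaneous equations (Gaussian elimination) gives:
  V_1 = 5.622 V, V_2 = 0.0005939 V, V_4 = 5.312 V
I_R5 = (V_2 - V_4)/R5 = (0.0005939 - 5.312)/39000 = -0.0001362 A
|I_R5| = 0.0001362 A

Final answer: |I_R5| = 0.0001362 A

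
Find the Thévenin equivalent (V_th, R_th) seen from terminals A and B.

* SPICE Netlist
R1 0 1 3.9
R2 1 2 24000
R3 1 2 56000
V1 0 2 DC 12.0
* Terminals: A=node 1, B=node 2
Step 1 — V_th is the open-circuit voltage V_A - V_B (nothing connected across the terminals).
Nodal analysis, taking node 2 as the 0 V reference.
Source V1 fixes V_0 = 12 V.
KCL at each unknown node (sum of currents leaving = 0; resistances in Ω):
  Node 1: (V_1 - 12)/3.9 + (V_1 - 0)/24000 + (V_1 - 0)/56000 = 0
Collecting terms: 0.2565 × V_1 = 3.077  =>  V_1 = 12 V
V_th = V_1 - V_2 = 12 - 0 = 12 V
Step 2 — R_th: zero the source — replace V1 by a short circuit (node 2 merges into node 0) — and find the resistance seen between A (node 1) and B (node 0).
Reduce the network between node 1 (A) and node 0 (B) by series/parallel combination:
  Rp1 = R1 ‖ R2 ‖ R3 (parallel, all between nodes 0 and 1) = 1/(1/3.9 + 1/24000 + 1/56000) = 3.899 Ω
R_th = 3.899 Ω

Final answer: V_th = 12 V, R_th = 3.899 Ω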